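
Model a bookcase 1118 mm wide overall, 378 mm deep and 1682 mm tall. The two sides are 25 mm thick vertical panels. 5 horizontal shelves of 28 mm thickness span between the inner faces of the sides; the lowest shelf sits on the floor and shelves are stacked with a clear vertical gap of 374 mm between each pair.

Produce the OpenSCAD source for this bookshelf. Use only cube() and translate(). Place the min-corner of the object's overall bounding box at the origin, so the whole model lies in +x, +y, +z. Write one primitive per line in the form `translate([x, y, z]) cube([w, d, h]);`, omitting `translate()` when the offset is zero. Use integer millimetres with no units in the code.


cube([25, 378, 1682]);
translate([1093, 0, 0]) cube([25, 378, 1682]);
translate([25, 0, 0]) cube([1068, 378, 28]);
translate([25, 0, 402]) cube([1068, 378, 28]);
translate([25, 0, 804]) cube([1068, 378, 28]);
translate([25, 0, 1206]) cube([1068, 378, 28]);
translate([25, 0, 1608]) cube([1068, 378, 28]);


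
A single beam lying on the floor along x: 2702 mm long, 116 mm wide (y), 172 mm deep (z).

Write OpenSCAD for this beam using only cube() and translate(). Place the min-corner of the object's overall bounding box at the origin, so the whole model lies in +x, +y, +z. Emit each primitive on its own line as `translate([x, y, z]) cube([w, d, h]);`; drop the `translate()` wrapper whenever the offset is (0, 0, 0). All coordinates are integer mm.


cube([2702, 116, 172]);


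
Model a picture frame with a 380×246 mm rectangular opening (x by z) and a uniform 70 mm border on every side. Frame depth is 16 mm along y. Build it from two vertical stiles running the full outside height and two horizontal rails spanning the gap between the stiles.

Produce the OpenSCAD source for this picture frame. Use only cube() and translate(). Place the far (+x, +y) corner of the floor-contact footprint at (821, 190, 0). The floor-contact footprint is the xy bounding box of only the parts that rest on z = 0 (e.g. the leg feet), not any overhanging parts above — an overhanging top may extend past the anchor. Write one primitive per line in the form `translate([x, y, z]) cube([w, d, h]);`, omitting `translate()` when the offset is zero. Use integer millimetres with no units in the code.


translate([301, 174, 0]) cube([70, 16, 386]);
translate([751, 174, 0]) cube([70, 16, 386]);
translate([371, 174, 0]) cube([380, 16, 70]);
translate([371, 174, 316]) cube([380, 16, 70]);


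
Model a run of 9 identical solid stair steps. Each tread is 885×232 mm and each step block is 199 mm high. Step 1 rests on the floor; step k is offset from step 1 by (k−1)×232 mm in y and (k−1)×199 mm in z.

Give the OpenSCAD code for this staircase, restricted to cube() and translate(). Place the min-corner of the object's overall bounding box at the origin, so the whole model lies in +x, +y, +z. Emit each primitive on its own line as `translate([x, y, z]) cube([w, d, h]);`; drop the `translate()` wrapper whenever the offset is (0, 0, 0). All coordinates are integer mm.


cube([885, 232, 199]);
translate([0, 232, 199]) cube([885, 232, 199]);
translate([0, 464, 398]) cube([885, 232, 199]);
translate([0, 696, 597]) cube([885, 232, 199]);
translate([0, 928, 796]) cube([885, 232, 199]);
translate([0, 1160, 995]) cube([885, 232, 199]);
translate([0, 1392, 1194]) cube([885, 232, 199]);
translate([0, 1624, 1393]) cube([885, 232, 199]);
translate([0, 1856, 1592]) cube([885, 232, 199]);


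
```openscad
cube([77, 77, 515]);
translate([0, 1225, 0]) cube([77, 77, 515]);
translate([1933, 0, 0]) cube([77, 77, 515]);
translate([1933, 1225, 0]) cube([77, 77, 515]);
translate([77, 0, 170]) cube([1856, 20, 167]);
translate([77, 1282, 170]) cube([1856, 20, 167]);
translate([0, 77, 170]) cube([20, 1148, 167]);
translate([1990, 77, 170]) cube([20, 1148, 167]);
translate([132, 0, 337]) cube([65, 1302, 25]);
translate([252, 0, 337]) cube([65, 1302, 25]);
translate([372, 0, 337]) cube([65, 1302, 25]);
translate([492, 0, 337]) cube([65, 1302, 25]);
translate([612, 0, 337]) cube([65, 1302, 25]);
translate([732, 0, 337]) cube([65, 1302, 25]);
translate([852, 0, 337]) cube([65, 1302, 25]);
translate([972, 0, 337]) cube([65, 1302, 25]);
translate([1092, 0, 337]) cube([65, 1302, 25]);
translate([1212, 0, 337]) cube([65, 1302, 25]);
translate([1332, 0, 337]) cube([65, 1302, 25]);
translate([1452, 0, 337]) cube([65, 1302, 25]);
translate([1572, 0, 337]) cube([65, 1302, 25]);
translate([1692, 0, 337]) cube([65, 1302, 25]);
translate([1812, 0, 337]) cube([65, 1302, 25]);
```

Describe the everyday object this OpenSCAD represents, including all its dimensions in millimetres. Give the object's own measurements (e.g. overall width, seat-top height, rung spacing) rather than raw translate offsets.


A bed frame 2010 mm long (x) by 1302 mm wide (y). Four 77×77 mm corner posts, 515 mm tall, at the corners of the footprint. Four rails of 20 mm thickness and 167 mm height run between adjacent posts with their undersides at z = 170 mm, their outer faces flush with the outside of the frame (the two x-running rails run between the posts' inner faces; the two y-running rails run between the posts' inner faces). 15 slats, each 65 mm wide (x) and 25 mm thick, lie across the top of the two x-running rails, running the full 1302 mm width of the frame in y; along x they sit between the end posts with a 55 mm gap after the −x posts and between neighbouring slats, leaving 56 mm before the +x posts.


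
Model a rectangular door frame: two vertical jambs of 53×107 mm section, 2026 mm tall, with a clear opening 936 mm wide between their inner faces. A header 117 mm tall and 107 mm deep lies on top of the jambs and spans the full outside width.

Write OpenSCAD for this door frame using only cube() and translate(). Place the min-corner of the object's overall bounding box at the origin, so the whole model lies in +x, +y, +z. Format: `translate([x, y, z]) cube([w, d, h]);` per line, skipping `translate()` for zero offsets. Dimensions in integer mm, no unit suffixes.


cube([53, 107, 2026]);
translate([989, 0, 0]) cube([53, 107, 2026]);
translate([0, 0, 2026]) cube([1042, 107, 117]);


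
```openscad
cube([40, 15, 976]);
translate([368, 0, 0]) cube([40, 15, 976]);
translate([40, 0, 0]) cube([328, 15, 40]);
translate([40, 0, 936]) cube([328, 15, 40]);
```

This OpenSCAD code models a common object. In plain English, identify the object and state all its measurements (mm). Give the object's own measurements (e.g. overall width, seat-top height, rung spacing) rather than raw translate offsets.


A rectangular picture frame lying in the x–z plane (depth along y). The opening is 328 mm wide (x) by 896 mm tall (z), surrounded by a border 40 mm wide on all four sides. The frame is 15 mm deep and is made of two full-height vertical stiles with two horizontal rails fitted between them.


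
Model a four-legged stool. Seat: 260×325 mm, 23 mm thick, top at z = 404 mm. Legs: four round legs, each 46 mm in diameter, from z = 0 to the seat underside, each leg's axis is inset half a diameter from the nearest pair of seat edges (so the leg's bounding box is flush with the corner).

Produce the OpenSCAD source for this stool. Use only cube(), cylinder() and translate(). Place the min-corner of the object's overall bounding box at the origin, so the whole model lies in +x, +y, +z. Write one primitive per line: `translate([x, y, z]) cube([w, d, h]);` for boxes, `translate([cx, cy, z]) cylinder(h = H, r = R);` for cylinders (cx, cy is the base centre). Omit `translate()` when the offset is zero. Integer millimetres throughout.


translate([0, 0, 381]) cube([260, 325, 23]);
translate([23, 23, 0]) cylinder(h = 381, r = 23);
translate([237, 23, 0]) cylinder(h = 381, r = 23);
translate([23, 302, 0]) cylinder(h = 381, r = 23);
translate([237, 302, 0]) cylinder(h = 381, r = 23);


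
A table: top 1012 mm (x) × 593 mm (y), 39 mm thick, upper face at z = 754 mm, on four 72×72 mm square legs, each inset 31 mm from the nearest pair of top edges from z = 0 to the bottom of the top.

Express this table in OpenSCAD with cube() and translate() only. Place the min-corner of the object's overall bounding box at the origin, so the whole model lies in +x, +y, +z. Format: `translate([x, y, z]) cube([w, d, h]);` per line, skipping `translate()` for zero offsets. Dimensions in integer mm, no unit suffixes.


// leg_h = 754 - 39 = 715
translate([0, 0, 715]) cube([1012, 593, 39]);
translate([31, 31, 0]) cube([72, 72, 715]);
translate([909, 31, 0]) cube([72, 72, 715]);
translate([31, 490, 0]) cube([72, 72, 715]);
translate([909, 490, 0]) cube([72, 72, 715]);


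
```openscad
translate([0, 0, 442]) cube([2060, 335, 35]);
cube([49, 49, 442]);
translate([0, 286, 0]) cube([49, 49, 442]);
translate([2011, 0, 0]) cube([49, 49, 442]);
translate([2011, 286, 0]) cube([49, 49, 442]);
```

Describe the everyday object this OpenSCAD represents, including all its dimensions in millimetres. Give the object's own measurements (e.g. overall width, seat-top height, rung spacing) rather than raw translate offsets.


A long wooden bench with a 2060 mm (x) × 335 mm (y) seat, 35 mm thick, its top surface 477 mm above the floor. Four 49 mm square legs at the seat corners, flush with the edges, run from z = 0 to the seat underside.


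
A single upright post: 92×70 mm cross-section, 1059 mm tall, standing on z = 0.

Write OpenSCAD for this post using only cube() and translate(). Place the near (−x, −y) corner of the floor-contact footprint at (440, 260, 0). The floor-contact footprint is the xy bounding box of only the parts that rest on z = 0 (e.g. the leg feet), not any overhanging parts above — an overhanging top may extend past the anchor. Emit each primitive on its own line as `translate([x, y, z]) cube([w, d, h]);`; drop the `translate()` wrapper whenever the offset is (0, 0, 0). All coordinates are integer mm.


translate([440, 260, 0]) cube([92, 70, 1059]);


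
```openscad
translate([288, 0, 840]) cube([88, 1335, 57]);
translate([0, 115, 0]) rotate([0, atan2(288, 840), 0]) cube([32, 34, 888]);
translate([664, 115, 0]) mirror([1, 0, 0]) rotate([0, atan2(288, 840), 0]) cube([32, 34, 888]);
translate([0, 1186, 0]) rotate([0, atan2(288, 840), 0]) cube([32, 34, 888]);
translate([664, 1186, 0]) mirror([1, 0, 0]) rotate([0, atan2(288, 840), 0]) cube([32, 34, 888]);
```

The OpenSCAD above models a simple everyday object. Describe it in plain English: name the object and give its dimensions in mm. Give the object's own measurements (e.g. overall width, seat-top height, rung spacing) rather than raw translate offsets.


A sawhorse. A 88×1335×57 mm beam (x, y, z) sits on two A-frame leg pairs. Each pair is two raked legs of 32×34 mm section (34 mm along y) splaying symmetrically in x. Each leg rises 840 mm vertically over 288 mm of horizontal reach and is 888 mm long along its own axis. Every leg's outer bottom edge rests on the floor and its outer top edge meets a bottom edge of the beam — the left legs (tilting toward +x) meet the beam's −x bottom edge, the right legs (their mirror images, tilting toward −x) meet its +x bottom edge — so the leg tops tuck under the beam, the beam's underside is 840 mm above the floor, and the feet are 664 mm apart outside-to-outside with the beam centred between them. The two leg pairs are set in 115 mm from either end of the beam.


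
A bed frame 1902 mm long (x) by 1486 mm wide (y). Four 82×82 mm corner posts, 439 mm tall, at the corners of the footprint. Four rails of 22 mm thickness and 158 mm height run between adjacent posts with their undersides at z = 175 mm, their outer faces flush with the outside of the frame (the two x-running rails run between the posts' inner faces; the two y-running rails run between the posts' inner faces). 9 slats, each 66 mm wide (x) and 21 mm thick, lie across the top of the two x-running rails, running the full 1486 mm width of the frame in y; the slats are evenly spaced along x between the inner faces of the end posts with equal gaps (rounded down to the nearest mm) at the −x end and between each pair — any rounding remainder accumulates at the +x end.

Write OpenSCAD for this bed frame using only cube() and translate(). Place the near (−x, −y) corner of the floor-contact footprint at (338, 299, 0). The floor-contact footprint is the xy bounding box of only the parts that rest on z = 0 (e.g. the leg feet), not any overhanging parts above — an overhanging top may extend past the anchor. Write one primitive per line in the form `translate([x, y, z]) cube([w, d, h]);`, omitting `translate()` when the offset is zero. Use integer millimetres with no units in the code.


// slat z = rail_z + rail_h = 175 + 158 = 333
// slat gap = ⌊(1738 − 9·66) / 10⌋ = 114
translate([338, 299, 0]) cube([82, 82, 439]);
translate([338, 1703, 0]) cube([82, 82, 439]);
translate([2158, 299, 0]) cube([82, 82, 439]);
translate([2158, 1703, 0]) cube([82, 82, 439]);
translate([420, 299, 175]) cube([1738, 22, 158]);
translate([420, 1763, 175]) cube([1738, 22, 158]);
translate([338, 381, 175]) cube([22, 1322, 158]);
translate([2218, 381, 175]) cube([22, 1322, 158]);
translate([534, 299, 333]) cube([66, 1486, 21]);
translate([714, 299, 333]) cube([66, 1486, 21]);
translate([894, 299, 333]) cube([66, 1486, 21]);
translate([1074, 299, 333]) cube([66, 1486, 21]);
translate([1254, 299, 333]) cube([66, 1486, 21]);
translate([1434, 299, 333]) cube([66, 1486, 21]);
translate([1614, 299, 333]) cube([66, 1486, 21]);
translate([1794, 299, 333]) cube([66, 1486, 21]);
translate([1974, 299, 333]) cube([66, 1486, 21]);


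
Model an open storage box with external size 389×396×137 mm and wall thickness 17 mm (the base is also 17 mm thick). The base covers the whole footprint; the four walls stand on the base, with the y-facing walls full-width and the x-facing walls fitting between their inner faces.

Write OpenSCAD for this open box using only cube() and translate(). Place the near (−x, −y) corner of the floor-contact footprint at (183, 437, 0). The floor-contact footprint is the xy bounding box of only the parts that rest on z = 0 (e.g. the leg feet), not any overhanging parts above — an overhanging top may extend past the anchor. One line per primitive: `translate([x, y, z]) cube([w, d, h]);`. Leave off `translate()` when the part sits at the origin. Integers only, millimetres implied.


translate([183, 437, 0]) cube([389, 396, 17]);
translate([183, 437, 17]) cube([389, 17, 120]);
translate([183, 816, 17]) cube([389, 17, 120]);
translate([183, 454, 17]) cube([17, 362, 120]);
translate([555, 454, 17]) cube([17, 362, 120]);


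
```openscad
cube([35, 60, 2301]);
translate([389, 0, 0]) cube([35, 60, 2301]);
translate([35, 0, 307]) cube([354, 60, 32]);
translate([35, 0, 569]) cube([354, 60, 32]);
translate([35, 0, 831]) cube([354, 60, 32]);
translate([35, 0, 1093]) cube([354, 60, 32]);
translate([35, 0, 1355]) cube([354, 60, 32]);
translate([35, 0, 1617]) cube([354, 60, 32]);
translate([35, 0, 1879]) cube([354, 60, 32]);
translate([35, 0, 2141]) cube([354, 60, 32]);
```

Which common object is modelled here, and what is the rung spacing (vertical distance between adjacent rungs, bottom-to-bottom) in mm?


A ladder. The rung spacing is 262 mm.

Two tall 35×60 posts with 8 short bars between them — a ladder. Adjacent rungs sit at z = 307 and z = 569, so the spacing is 569 − 307 = 262 mm.


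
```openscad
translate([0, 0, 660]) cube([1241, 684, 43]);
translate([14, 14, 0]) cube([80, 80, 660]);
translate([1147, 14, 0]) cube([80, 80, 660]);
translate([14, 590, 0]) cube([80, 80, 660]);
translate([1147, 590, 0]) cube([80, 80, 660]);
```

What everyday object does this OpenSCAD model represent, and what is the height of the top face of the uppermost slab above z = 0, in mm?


A table. The table height is 703 mm.

A 1241×684×43 slab sits at z = 660 on four 80 mm square posts — a table. The top surface is at 660 + 43 = 703 mm.


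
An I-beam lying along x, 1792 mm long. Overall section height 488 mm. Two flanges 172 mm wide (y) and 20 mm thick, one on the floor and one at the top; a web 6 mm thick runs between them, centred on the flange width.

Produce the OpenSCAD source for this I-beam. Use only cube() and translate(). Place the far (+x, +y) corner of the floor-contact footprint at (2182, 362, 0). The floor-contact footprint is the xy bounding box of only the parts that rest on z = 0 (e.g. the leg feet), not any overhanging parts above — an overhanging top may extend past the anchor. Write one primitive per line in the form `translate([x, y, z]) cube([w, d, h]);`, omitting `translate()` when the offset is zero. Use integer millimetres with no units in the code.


translate([390, 190, 0]) cube([1792, 172, 20]);
translate([390, 273, 20]) cube([1792, 6, 448]);
translate([390, 190, 468]) cube([1792, 172, 20]);


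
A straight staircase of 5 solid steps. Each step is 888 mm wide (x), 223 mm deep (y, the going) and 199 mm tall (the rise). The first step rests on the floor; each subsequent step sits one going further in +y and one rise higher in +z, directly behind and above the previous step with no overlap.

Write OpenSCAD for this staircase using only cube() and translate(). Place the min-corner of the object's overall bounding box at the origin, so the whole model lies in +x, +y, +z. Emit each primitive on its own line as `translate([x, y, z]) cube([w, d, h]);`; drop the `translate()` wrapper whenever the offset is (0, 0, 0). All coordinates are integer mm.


cube([888, 223, 199]);
translate([0, 223, 199]) cube([888, 223, 199]);
translate([0, 446, 398]) cube([888, 223, 199]);
translate([0, 669, 597]) cube([888, 223, 199]);
translate([0, 892, 796]) cube([888, 223, 199]);


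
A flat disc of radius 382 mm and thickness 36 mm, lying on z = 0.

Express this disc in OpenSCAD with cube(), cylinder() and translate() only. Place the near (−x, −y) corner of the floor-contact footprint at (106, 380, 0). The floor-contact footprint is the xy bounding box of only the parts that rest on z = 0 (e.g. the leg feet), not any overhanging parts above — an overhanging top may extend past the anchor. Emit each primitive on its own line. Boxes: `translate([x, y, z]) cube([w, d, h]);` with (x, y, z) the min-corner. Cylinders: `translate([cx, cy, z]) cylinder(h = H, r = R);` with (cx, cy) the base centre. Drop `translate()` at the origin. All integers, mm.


translate([488, 762, 0]) cylinder(h = 36, r = 382);


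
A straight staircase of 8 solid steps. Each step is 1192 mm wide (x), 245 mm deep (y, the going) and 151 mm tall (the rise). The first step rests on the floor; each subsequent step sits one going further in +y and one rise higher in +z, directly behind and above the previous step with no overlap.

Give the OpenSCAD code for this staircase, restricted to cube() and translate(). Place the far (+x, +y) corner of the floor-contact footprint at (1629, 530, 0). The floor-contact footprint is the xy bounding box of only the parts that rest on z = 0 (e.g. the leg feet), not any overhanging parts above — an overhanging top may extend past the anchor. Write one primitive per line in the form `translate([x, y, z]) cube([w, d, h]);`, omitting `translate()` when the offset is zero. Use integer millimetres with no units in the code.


translate([437, 285, 0]) cube([1192, 245, 151]);
translate([437, 530, 151]) cube([1192, 245, 151]);
translate([437, 775, 302]) cube([1192, 245, 151]);
translate([437, 1020, 453]) cube([1192, 245, 151]);
translate([437, 1265, 604]) cube([1192, 245, 151]);
translate([437, 1510, 755]) cube([1192, 245, 151]);
translate([437, 1755, 906]) cube([1192, 245, 151]);
translate([437, 2000, 1057]) cube([1192, 245, 151]);


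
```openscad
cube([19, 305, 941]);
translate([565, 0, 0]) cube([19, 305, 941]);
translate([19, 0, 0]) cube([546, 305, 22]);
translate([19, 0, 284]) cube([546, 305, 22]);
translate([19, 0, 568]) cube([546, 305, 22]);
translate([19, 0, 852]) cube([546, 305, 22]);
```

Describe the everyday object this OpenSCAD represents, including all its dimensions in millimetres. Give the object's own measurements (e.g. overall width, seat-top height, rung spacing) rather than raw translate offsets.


An open bookshelf. Two side panels, each 19 mm thick, 305 mm deep and 941 mm tall, stand 584 mm apart (outside-to-outside). Between them sit 4 shelves, each 22 mm thick and 305 mm deep, spanning the full gap between the sides. The bottom shelf rests on the floor (its underside at z = 0) and the clear gap between one shelf's top and the next shelf's underside is 262 mm.


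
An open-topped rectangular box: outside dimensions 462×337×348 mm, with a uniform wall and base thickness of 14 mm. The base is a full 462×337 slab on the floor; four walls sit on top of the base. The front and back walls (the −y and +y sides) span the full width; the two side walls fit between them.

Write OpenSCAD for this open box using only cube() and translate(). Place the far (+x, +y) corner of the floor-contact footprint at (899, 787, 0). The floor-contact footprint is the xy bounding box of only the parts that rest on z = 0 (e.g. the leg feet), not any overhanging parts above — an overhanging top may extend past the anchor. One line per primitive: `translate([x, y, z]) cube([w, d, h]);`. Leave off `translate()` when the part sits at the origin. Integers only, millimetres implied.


translate([437, 450, 0]) cube([462, 337, 14]);
translate([437, 450, 14]) cube([462, 14, 334]);
translate([437, 773, 14]) cube([462, 14, 334]);
translate([437, 464, 14]) cube([14, 309, 334]);
translate([885, 464, 14]) cube([14, 309, 334]);


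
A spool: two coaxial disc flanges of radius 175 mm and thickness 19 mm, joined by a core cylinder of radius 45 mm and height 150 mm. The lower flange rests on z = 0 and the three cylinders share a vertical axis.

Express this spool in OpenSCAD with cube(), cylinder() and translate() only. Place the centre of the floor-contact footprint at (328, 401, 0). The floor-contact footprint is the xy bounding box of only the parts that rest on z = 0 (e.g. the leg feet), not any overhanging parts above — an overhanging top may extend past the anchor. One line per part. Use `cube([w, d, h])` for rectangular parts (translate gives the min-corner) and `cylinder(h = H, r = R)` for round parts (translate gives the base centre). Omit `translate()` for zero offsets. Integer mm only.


translate([328, 401, 0]) cylinder(h = 19, r = 175);
translate([328, 401, 19]) cylinder(h = 150, r = 45);
translate([328, 401, 169]) cylinder(h = 19, r = 175);


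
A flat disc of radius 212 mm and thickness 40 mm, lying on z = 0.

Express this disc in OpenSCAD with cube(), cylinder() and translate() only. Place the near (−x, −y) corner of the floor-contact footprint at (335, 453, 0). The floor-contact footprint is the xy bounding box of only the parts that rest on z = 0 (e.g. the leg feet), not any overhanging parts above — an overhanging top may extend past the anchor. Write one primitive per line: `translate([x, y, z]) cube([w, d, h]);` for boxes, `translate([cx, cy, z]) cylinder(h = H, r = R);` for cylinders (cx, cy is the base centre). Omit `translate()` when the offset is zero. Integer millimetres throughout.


translate([547, 665, 0]) cylinder(h = 40, r = 212);


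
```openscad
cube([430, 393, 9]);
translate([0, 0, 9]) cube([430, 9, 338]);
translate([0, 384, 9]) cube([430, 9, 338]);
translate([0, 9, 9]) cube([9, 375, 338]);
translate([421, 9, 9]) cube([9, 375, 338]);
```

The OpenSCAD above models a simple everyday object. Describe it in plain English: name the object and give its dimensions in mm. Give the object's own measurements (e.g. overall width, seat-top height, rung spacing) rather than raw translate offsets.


An open-topped rectangular box: outside dimensions 430×393×347 mm, with a uniform wall and base thickness of 9 mm. The base is a full 430×393 slab on the floor; four walls sit on top of the base. The front and back walls (the −y and +y sides) span the full width; the two side walls fit between them.


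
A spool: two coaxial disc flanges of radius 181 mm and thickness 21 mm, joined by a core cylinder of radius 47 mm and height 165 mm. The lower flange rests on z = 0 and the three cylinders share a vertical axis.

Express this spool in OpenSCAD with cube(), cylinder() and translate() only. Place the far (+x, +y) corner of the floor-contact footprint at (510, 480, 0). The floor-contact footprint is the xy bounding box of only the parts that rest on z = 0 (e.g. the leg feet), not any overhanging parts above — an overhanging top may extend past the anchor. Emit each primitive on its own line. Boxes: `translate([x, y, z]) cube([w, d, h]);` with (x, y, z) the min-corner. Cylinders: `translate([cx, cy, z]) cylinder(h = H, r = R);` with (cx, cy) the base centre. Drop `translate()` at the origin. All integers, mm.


translate([329, 299, 0]) cylinder(h = 21, r = 181);
translate([329, 299, 21]) cylinder(h = 165, r = 47);
translate([329, 299, 186]) cylinder(h = 21, r = 181);


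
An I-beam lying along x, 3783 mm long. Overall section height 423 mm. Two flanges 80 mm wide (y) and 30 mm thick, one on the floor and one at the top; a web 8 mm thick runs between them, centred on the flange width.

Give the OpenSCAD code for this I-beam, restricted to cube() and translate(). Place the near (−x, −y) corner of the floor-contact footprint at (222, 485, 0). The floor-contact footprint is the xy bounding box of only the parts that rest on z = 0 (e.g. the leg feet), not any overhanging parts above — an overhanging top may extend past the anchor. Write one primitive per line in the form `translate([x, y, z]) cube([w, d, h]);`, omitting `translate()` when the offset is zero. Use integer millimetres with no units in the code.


translate([222, 485, 0]) cube([3783, 80, 30]);
translate([222, 521, 30]) cube([3783, 8, 363]);
translate([222, 485, 393]) cube([3783, 80, 30]);


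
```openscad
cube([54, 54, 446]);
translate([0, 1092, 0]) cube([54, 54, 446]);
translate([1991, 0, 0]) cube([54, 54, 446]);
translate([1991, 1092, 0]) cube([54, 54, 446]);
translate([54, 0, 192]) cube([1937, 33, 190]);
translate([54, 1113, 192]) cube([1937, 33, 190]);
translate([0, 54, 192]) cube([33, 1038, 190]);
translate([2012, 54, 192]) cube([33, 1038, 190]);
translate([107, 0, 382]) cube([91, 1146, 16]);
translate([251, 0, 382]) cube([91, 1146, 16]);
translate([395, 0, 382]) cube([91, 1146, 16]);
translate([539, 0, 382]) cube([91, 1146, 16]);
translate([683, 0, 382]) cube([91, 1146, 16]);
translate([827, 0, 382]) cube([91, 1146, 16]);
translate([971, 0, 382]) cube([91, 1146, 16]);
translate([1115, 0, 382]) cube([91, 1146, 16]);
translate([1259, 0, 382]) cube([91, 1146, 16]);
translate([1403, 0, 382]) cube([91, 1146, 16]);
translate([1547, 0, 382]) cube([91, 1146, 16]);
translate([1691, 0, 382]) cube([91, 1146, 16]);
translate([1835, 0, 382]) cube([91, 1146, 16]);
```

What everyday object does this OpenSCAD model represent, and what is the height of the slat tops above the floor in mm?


A bed frame. The slat-top height is 398 mm.

Four posts, four rails, and a row of slats — a bed frame. Slats sit on the rails at z = 192 + 190 = 382; with slat thickness 16, the top is 398 mm.


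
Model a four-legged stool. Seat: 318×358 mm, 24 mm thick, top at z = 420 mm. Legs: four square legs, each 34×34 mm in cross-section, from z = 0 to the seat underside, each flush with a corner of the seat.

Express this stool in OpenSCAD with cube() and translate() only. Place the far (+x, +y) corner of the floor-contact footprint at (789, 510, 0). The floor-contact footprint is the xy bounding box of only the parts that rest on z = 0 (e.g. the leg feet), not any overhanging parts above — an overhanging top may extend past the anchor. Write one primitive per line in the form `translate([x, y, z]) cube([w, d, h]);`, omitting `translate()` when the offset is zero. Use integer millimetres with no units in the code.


translate([471, 152, 396]) cube([318, 358, 24]);
translate([471, 152, 0]) cube([34, 34, 396]);
translate([755, 152, 0]) cube([34, 34, 396]);
translate([471, 476, 0]) cube([34, 34, 396]);
translate([755, 476, 0]) cube([34, 34, 396]);


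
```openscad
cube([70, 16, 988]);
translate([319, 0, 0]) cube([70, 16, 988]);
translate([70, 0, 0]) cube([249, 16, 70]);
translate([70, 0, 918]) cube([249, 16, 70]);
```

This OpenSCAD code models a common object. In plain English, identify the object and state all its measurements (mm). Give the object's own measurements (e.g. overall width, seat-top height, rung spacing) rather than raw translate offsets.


A rectangular picture frame lying in the x–z plane (depth along y). The opening is 249 mm wide (x) by 848 mm tall (z), surrounded by a border 70 mm wide on all four sides. The frame is 16 mm deep and is made of two full-height vertical stiles with two horizontal rails fitted between them.


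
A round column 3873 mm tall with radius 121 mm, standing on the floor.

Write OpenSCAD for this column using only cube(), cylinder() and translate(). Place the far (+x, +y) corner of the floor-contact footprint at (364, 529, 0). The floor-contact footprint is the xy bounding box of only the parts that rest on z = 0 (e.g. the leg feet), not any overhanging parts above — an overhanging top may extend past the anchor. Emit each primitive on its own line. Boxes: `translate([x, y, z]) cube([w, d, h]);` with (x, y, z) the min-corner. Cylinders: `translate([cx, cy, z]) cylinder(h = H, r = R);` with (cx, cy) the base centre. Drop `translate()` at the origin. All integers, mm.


translate([243, 408, 0]) cylinder(h = 3873, r = 121);


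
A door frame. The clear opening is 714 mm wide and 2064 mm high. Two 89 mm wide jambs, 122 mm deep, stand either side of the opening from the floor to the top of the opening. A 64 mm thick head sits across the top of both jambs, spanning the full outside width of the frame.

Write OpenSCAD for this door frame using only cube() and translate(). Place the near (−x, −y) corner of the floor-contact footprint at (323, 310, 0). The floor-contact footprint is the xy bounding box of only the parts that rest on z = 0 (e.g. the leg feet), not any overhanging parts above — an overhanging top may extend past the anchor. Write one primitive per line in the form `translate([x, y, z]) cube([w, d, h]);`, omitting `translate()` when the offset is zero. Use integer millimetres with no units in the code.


translate([323, 310, 0]) cube([89, 122, 2064]);
translate([1126, 310, 0]) cube([89, 122, 2064]);
translate([323, 310, 2064]) cube([892, 122, 64]);


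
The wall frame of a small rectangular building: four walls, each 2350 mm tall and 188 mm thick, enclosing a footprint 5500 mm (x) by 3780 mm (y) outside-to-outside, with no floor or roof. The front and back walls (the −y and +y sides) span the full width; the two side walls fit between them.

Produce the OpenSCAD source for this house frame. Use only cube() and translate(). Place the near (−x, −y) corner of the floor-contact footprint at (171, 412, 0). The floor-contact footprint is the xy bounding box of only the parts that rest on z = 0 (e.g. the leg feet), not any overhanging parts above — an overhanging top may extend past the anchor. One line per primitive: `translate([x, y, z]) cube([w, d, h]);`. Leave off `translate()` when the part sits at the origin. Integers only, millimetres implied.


translate([171, 412, 0]) cube([5500, 188, 2350]);
translate([171, 4004, 0]) cube([5500, 188, 2350]);
translate([171, 600, 0]) cube([188, 3404, 2350]);
translate([5483, 600, 0]) cube([188, 3404, 2350]);


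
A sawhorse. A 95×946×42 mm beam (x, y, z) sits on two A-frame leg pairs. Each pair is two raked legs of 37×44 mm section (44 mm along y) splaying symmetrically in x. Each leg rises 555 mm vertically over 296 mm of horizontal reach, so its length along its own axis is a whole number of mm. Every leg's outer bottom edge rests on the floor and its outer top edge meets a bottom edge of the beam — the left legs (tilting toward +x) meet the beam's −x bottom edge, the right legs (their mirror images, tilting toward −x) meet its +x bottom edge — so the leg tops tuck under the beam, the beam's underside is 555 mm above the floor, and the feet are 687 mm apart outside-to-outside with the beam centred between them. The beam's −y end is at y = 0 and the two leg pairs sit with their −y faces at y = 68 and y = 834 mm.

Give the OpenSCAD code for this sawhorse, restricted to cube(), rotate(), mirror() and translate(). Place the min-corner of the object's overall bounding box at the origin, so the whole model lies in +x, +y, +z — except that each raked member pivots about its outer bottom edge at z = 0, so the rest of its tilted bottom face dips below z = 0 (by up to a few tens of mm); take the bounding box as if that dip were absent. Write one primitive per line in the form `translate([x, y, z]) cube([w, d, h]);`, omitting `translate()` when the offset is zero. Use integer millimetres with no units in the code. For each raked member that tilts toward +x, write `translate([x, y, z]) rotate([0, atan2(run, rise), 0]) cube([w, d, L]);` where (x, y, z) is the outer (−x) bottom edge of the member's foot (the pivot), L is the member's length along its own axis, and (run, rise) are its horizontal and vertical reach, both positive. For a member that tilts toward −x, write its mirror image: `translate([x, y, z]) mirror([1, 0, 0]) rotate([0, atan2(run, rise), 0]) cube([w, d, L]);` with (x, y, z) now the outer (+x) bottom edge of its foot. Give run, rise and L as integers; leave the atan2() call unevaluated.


translate([296, 0, 555]) cube([95, 946, 42]);
translate([0, 68, 0]) rotate([0, atan2(296, 555), 0]) cube([37, 44, 629]);
translate([687, 68, 0]) mirror([1, 0, 0]) rotate([0, atan2(296, 555), 0]) cube([37, 44, 629]);
translate([0, 834, 0]) rotate([0, atan2(296, 555), 0]) cube([37, 44, 629]);
translate([687, 834, 0]) mirror([1, 0, 0]) rotate([0, atan2(296, 555), 0]) cube([37, 44, 629]);


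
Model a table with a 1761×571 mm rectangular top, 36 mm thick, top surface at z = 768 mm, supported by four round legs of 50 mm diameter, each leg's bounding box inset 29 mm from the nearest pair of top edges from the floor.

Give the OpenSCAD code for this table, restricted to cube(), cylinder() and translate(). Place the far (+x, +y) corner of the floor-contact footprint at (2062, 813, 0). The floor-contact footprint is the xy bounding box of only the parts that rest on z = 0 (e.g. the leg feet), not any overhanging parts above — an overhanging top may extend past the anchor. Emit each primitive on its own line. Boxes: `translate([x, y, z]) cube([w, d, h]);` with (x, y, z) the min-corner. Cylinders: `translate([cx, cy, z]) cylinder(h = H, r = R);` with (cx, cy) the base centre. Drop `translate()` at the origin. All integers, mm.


// leg_h = 768 - 36 = 732
translate([330, 271, 732]) cube([1761, 571, 36]);
translate([384, 325, 0]) cylinder(h = 732, r = 25);
translate([2037, 325, 0]) cylinder(h = 732, r = 25);
translate([384, 788, 0]) cylinder(h = 732, r = 25);
translate([2037, 788, 0]) cylinder(h = 732, r = 25);


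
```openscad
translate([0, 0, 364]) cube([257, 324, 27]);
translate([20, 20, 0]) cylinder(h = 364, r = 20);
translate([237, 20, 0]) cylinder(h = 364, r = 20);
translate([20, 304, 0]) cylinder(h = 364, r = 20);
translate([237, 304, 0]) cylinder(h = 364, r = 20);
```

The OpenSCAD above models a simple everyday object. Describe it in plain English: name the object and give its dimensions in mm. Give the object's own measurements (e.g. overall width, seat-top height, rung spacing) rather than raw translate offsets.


A four-legged stool. The seat is a 257×324×27 mm slab whose top surface is at z = 391 mm; four round legs, each 40 mm in diameter, run from the floor (z = 0) to the underside of the seat, each leg's axis is inset half a diameter from the nearest pair of seat edges (so the leg's bounding box is flush with the corner).


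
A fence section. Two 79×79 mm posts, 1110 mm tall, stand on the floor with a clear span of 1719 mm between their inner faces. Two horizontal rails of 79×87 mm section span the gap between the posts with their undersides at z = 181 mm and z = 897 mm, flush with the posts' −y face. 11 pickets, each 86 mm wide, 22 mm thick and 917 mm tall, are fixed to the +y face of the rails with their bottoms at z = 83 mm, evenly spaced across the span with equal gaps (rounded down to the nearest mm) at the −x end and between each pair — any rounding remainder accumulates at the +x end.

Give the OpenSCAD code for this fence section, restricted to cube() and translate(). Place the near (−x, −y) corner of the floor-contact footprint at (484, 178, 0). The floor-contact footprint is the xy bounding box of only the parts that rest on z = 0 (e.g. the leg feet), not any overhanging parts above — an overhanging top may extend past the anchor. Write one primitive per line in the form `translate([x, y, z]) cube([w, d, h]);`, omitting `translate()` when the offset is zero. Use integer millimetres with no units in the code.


translate([484, 178, 0]) cube([79, 79, 1110]);
translate([2282, 178, 0]) cube([79, 79, 1110]);
translate([563, 178, 181]) cube([1719, 79, 87]);
translate([563, 178, 897]) cube([1719, 79, 87]);
translate([627, 257, 83]) cube([86, 22, 917]);
translate([777, 257, 83]) cube([86, 22, 917]);
translate([927, 257, 83]) cube([86, 22, 917]);
translate([1077, 257, 83]) cube([86, 22, 917]);
translate([1227, 257, 83]) cube([86, 22, 917]);
translate([1377, 257, 83]) cube([86, 22, 917]);
translate([1527, 257, 83]) cube([86, 22, 917]);
translate([1677, 257, 83]) cube([86, 22, 917]);
translate([1827, 257, 83]) cube([86, 22, 917]);
translate([1977, 257, 83]) cube([86, 22, 917]);
translate([2127, 257, 83]) cube([86, 22, 917]);


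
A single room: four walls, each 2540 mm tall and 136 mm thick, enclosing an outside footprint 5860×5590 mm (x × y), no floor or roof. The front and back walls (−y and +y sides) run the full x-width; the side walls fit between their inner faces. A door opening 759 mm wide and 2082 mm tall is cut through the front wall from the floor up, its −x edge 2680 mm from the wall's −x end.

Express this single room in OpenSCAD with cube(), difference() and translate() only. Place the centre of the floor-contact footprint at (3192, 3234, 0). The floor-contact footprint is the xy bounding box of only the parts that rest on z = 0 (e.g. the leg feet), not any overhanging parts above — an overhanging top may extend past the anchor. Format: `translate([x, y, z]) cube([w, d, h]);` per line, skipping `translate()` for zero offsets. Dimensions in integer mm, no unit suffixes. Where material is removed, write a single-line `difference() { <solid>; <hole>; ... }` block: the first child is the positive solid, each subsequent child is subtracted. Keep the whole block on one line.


difference() { translate([262, 439, 0]) cube([5860, 136, 2540]); translate([2942, 439, 0]) cube([759, 136, 2082]); }
translate([262, 5893, 0]) cube([5860, 136, 2540]);
translate([262, 575, 0]) cube([136, 5318, 2540]);
translate([5986, 575, 0]) cube([136, 5318, 2540]);


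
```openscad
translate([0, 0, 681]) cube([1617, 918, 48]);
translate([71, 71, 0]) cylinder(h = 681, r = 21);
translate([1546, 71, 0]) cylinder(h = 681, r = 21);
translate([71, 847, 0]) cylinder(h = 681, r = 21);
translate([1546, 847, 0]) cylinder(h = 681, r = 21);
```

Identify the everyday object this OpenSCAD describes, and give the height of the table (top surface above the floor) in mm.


A table. The table height is 729 mm.

A 1617×918×48 slab sits at z = 681 on four Ø42 mm round legs — a table. The top surface is at 681 + 48 = 729 mm.


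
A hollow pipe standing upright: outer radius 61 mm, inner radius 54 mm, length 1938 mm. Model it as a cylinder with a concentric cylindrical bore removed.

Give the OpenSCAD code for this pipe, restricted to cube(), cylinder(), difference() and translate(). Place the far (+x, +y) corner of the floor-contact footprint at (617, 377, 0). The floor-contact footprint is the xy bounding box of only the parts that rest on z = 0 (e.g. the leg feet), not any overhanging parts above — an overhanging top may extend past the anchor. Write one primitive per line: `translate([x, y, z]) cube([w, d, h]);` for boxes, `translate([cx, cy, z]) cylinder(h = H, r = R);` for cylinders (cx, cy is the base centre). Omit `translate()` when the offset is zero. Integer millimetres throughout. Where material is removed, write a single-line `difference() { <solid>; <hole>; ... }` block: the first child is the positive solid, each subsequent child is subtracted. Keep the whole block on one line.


difference() { translate([556, 316, 0]) cylinder(h = 1938, r = 61); translate([556, 316, 0]) cylinder(h = 1938, r = 54); }
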